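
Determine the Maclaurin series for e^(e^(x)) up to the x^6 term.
203·e·x^6/720 + 13·e·x^5/30 + 5·e·x^4/8 + 5·e·x^3/6 + e·x^2 + e·x + e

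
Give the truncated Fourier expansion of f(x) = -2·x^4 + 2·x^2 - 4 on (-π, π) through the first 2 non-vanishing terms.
(-104 + 16·π^2)·cos(x) - 2·π^4/5 - 4 + 2·π^2/3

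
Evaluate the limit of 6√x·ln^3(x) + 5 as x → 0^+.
The product is a 0·∞ indeterminate form at x → 0⁺.
Rewrite the product as 6·ln^3(x) / x^(-1/2) and apply L'Hôpital, or use the standard hierarchy x^(-1/2) ≫ |ln x|^3 as x → 0⁺.
The indeterminate product → 0, so the limit = 5.

Final answer: 5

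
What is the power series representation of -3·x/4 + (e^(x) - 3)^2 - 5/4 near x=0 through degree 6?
29·x^6/360 + 13·x^5/60 + 5·x^4/12 + x^3/3 - x^2 - 19·x/4 + 11/4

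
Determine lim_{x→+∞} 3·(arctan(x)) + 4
Evaluate the dominant behaviour as x → +∞; each term tends to a finite value or vanishes.
Limit = 4 + 3·π/2.

Final answer: 4 + 3·π/2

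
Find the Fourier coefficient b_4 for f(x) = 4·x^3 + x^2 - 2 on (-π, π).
b_4 = (1/π) ∫_{-π}^{π} f(x)·sin(4x) dx.
Evaluate the integral (use parity and integration by parts as needed): b_4 = 3/4 - 2·π^2.

Final answer: 3/4 - 2·π^2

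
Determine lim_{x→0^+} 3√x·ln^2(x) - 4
The product is a 0·∞ indeterminate form at x → 0⁺.
Rewrite the product as 3·ln^2(x) / x^(-1/2) and apply L'Hôpital, or use the standard hierarchy x^(-1/2) ≫ |ln x|^2 as x → 0⁺.
The indeterminate product → 0, so the limit = -4.

Final answer: -4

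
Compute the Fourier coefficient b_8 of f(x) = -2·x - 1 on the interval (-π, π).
b_8 = (1/π) ∫_{-π}^{π} f(x)·sin(8x) dx.
Evaluate the integral (use parity and integration by parts as needed): b_8 = 1/2.

Final answer: 1/2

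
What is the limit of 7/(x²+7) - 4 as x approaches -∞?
Evaluate the dominant behaviour as x → -∞; each term tends to a finite value or vanishes.
Limit = -4.

Final answer: -4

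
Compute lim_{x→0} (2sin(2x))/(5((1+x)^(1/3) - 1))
Both numerator and denominator → 0 as x → 0; this is a 0/0 indeterminate form.
Expand each to leading order near x = 0: numerator ~ 4·x, denominator ~ 5·x/3.
The limit of the ratio is 12/5.

Final answer: 12/5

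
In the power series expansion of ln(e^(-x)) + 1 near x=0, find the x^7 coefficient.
Expand to order 7: ln(e^(-x)) + 1 = 1 - x + O(x^8).
The coefficient of x^7 is 0.

Final answer: 0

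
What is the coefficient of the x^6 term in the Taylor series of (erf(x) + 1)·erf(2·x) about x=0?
Expand to order 6: (erf(x) + 1)·erf(2·x) = 772·x^6/(45·π) + 32·x^5/(5·√(π)) - 40·x^4/(3·π) - 16·x^3/(3·√(π)) + 8·x^2/π + 4·x/√(π) + O(x^7).
The coefficient of x^6 is 772/(45·π).

Final answer: 772/(45·π)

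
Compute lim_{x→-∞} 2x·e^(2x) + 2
The product is a 0·∞ indeterminate form at x → -∞.
Rewrite the product as 2x / e^(-2x) (an ∞/∞ form) and apply L'Hôpital, or use the standard hierarchy e^(2|x|) ≫ |x| as x → -∞.
The indeterminate product → 0, so the limit = 2.

Final answer: 2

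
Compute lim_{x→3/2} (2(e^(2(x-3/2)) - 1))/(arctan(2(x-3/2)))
Both numerator and denominator → 0 as x → 3/2; this is a 0/0 indeterminate form.
Expand each to leading order near x = 3/2: numerator ~ 4·(x - 3/2), denominator ~ 2·(x - 3/2).
The limit of the ratio is 2.

Final answer: 2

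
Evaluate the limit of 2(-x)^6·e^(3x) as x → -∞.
This is a 0·∞ indeterminate form at x → -∞.
Rewrite the product as 2(-x)^6 / e^(-3x) (an ∞/∞ form) and apply L'Hôpital, or use the standard hierarchy e^(3|x|) ≫ |(-x)^6| as x → -∞.
The indeterminate product → 0, so the limit = 0.

Final answer: 0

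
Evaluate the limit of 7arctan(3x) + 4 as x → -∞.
Evaluate the dominant behaviour as x → -∞; each term tends to a finite value or vanishes.
Limit = 4 - 7·π/2.

Final answer: 4 - 7·π/2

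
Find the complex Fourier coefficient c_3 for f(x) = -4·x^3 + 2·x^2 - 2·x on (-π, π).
Compute the real Fourier coefficients first: a_3 = -8/9, b_3 = 4/9 - 8·π^2/3.
Then c_3 = (a_3 − i·b_3)/2 = -4/9 - 2·i/9 + 4·i·π^2/3.

Final answer: -4/9 - 2·i/9 + 4·i·π^2/3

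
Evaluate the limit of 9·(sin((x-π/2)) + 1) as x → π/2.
Direct substitution at x = π/2 gives 9.

Final answer: 9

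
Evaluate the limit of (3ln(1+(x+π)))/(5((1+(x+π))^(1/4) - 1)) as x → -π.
Both numerator and denominator → 0 as x → -π; this is a 0/0 indeterminate form.
Expand each to leading order near x = -π: numerator ~ 3·(x + π), denominator ~ 5·(x + π)/4.
The limit of the ratio is 12/5.

Final answer: 12/5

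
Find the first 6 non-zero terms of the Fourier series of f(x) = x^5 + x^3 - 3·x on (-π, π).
(-38·π^2 + 2·π^4 + 222)·sin(x) + (-π^4 - 3 + 4·π^2)·sin(2·x) + (-22·π^2/27 - 118/81 + 2·π^4/3)·sin(3·x) + (-π^4/2 + π^2/8 + 93/64)·sin(4·x) + (-762/625 + 2·π^2/25 + 2·π^4/5)·sin(5·x) + (-π^4/3 - 4·π^2/27 + 83/81)·sin(6·x)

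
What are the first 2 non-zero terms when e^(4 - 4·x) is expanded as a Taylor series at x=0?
-4·x·e^(4) + e^(4)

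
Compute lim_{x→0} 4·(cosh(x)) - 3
Direct substitution at x = 0 gives 1.

Final answer: 1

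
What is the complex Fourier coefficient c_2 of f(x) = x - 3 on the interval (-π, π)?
Compute the real Fourier coefficients first: a_2 = 0, b_2 = -1.
Then c_2 = (a_2 − i·b_2)/2 = i/2.

Final answer: i/2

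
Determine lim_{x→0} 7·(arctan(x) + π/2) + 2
Direct substitution at x = 0 gives 2 + 7·π/2.

Final answer: 2 + 7·π/2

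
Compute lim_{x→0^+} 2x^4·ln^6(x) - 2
The product is a 0·∞ indeterminate form at x → 0⁺.
Rewrite the product as 2·ln^6(x) / x^(-4) and apply L'Hôpital, or use the standard hierarchy x^(-4) ≫ |ln x|^6 as x → 0⁺.
The indeterminate product → 0, so the limit = -2.

Final answer: -2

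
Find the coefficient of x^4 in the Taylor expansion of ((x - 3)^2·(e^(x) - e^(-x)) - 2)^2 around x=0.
Expand to order 4: ((x - 3)^2·(e^(x) - e^(-x)) - 2)^2 = 332·x^4 - 452·x^3 + 372·x^2 - 72·x + 4 + O(x^5).
The coefficient of x^4 is 332.

Final answer: 332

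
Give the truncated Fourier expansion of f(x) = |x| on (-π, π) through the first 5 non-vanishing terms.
-4·cos(x)/π - 4·cos(3·x)/(9·π) - 4·cos(5·x)/(25·π) - 4·cos(7·x)/(49·π) + π/2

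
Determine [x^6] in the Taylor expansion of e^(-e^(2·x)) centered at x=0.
Expand to order 6: e^(-e^(2·x)) = -4·x^6·e^(-1)/5 - 8·x^5·e^(-1)/15 + 2·x^4·e^(-1)/3 + 4·x^3·e^(-1)/3 - 2·x·e^(-1) + e^(-1) + O(x^7).
The coefficient of x^6 is -4·e^(-1)/5.

Final answer: -4·e^(-1)/5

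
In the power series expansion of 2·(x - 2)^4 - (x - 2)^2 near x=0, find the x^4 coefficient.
Expand to order 4: 2·(x - 2)^4 - (x - 2)^2 = 2·x^4 - 16·x^3 + 47·x^2 - 60·x + 28 + O(x^5).
The coefficient of x^4 is 2.

Final answer: 2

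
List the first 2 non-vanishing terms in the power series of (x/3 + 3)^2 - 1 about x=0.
2·x + 8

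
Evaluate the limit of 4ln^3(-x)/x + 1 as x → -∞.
The quotient is an ∞/∞ indeterminate form as x → -∞.
Compare growth rates of the dominant terms (exponentials ≫ polynomials ≫ logarithms), or apply L'Hôpital's rule; the quotient → 0.
Adding the constant: 0 + 1 = 1. Limit = 1.

Final answer: 1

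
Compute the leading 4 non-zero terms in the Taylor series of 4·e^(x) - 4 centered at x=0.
x^4/6 + 2·x^3/3 + 2·x^2 + 4·x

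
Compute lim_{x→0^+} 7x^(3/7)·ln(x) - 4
The product is a 0·∞ indeterminate form at x → 0⁺.
Rewrite the product as 7·ln(x) / x^(-3/7) and apply L'Hôpital, or use the standard hierarchy x^(-3/7) ≫ |ln x| as x → 0⁺.
The indeterminate product → 0, so the limit = -4.

Final answer: -4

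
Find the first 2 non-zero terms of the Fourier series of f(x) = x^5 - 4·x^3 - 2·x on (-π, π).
(-48·π^2 + 2·π^4 + 284)·sin(x) + (-π^4 - 23/2 + 9·π^2)·sin(2·x)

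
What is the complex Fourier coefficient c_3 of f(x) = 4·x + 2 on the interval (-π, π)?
Compute the real Fourier coefficients first: a_3 = 0, b_3 = 8/3.
Then c_3 = (a_3 − i·b_3)/2 = -4·i/3.

Final answer: -4·i/3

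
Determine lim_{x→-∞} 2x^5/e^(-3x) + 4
The quotient is an ∞/∞ indeterminate form as x → -∞.
Compare growth rates of the dominant terms (exponentials ≫ polynomials ≫ logarithms), or apply L'Hôpital's rule; the quotient → 0.
Adding the constant: 0 + 4 = 4. Limit = 4.

Final answer: 4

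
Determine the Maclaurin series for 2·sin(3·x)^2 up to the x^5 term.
-54·x^4 + 18·x^2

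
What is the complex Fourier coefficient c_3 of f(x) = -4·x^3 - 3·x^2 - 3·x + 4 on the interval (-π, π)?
Compute the real Fourier coefficients first: a_3 = 4/3, b_3 = -8·π^2/3 - 2/9.
Then c_3 = (a_3 − i·b_3)/2 = 2/3 + i/9 + 4·i·π^2/3.

Final answer: 2/3 + i/9 + 4·i·π^2/3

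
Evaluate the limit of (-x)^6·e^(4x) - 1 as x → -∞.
The product is a 0·∞ indeterminate form at x → -∞.
Rewrite the product as (-x)^6 / e^(-4x) (an ∞/∞ form) and apply L'Hôpital, or use the standard hierarchy e^(4|x|) ≫ |(-x)^6| as x → -∞.
The indeterminate product → 0, so the limit = -1.

Final answer: -1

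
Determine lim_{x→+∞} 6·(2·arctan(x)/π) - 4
Evaluate the dominant behaviour as x → +∞; each term tends to a finite value or vanishes.
Limit = 2.

Final answer: 2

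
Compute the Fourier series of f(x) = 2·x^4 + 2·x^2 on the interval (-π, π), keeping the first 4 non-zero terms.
(88 - 16·π^2)·cos(x) + (-4 + 4·π^2)·cos(2·x) + (8/27 - 16·π^2/9)·cos(3·x) + 2·π^2/3 + 2·π^4/5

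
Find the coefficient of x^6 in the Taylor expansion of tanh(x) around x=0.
Expand to order 6: tanh(x) = 2·x^5/15 - x^3/3 + x + O(x^7).
The coefficient of x^6 is 0.

Final answer: 0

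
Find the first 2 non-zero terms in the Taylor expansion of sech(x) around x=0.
1 - x^2/2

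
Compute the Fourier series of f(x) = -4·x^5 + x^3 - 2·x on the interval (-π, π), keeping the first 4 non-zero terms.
(-976 - 8·π^4 + 162·π^2)·sin(x) + (-21·π^2 + 67/2 + 4·π^4)·sin(2·x) + (-8·π^4/3 - 464/81 + 178·π^2/27)·sin(3·x) + (-3·π^2 + 17/8 + 2·π^4)·sin(4·x)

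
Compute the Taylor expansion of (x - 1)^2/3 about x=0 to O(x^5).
x^2/3 - 2·x/3 + 1/3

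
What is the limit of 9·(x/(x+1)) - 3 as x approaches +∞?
Evaluate the dominant behaviour as x → +∞; each term tends to a finite value or vanishes.
Limit = 6.

Final answer: 6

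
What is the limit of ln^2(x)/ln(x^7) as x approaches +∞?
This is an ∞/∞ indeterminate form as x → +∞.
Write ln(x^7) = 7·ln(x), reducing the quotient to ln(x)/7 → ∞.
Limit = ∞.

Final answer: ∞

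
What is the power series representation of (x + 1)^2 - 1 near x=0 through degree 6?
x^2 + 2·x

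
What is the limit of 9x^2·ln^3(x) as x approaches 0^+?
This is a 0·∞ indeterminate form at x → 0⁺.
Rewrite the product as 9·ln^3(x) / x^(-2) and apply L'Hôpital, or use the standard hierarchy x^(-2) ≫ |ln x|^3 as x → 0⁺.
The indeterminate product → 0, so the limit = 0.

Final answer: 0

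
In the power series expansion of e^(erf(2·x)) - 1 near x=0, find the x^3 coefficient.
Expand to order 3: e^(erf(2·x)) - 1 = x^3·(-16/(3·√(π)) + 32/(3·π^(3/2))) + 8·x^2/π + 4·x/√(π) + O(x^4).
The coefficient of x^3 is -16/(3·√(π)) + 32/(3·π^(3/2)).

Final answer: -16/(3·√(π)) + 32/(3·π^(3/2))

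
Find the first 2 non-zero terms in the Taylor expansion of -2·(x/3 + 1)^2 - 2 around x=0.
-4·x/3 - 4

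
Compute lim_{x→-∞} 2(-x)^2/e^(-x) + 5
The quotient is an ∞/∞ indeterminate form as x → -∞.
Compare growth rates of the dominant terms (exponentials ≫ polynomials ≫ logarithms), or apply L'Hôpital's rule; the quotient → 0.
Adding the constant: 0 + 5 = 5. Limit = 5.

Final answer: 5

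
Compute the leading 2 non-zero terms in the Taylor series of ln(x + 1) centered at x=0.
-x^2/2 + x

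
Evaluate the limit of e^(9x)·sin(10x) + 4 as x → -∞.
Evaluate the dominant behaviour as x → -∞; each term tends to a finite value or vanishes.
Limit = 4.

Final answer: 4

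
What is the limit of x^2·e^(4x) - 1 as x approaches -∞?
The product is a 0·∞ indeterminate form at x → -∞.
Rewrite the product as x^2 / e^(-4x) (an ∞/∞ form) and apply L'Hôpital, or use the standard hierarchy e^(4|x|) ≫ |x^2| as x → -∞.
The indeterminate product → 0, so the limit = -1.

Final answer: -1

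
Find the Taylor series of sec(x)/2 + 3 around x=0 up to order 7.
61·x^6/1440 + 5·x^4/48 + x^2/4 + 7/2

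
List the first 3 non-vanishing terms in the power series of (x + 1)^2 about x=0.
x^2 + 2·x + 1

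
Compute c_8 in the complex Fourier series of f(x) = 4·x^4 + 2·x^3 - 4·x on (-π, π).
Compute the real Fourier coefficients first: a_8 = -3/64 + π^2/2, b_8 = 67/64 - π^2/2.
Then c_8 = (a_8 − i·b_8)/2 = -3/128 + π^2/4 - 67·i/128 + i·π^2/4.

Final answer: -3/128 + π^2/4 - 67·i/128 + i·π^2/4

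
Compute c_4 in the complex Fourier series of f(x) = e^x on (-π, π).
Compute the real Fourier coefficients first: a_4 = (-1 + e^(2·π))·e^(-π)/(17·π), b_4 = (4 - 4·e^(2·π))·e^(-π)/(17·π).
Then c_4 = (a_4 − i·b_4)/2 = -e^(-π)/(34·π) + e^(π)/(34·π) - 2·i·e^(-π)/(17·π) + 2·i·e^(π)/(17·π).

Final answer: -e^(-π)/(34·π) + e^(π)/(34·π) - 2·i·e^(-π)/(17·π) + 2·i·e^(π)/(17·π)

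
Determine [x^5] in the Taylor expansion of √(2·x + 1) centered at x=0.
Expand to order 5: √(2·x + 1) = 7·x^5/8 - 5·x^4/8 + x^3/2 - x^2/2 + x + 1 + O(x^6).
The coefficient of x^5 is 7/8.

Final answer: 7/8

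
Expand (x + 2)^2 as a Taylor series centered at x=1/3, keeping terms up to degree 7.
49/9 + 14·(x - 1/3)/3 + (x - 1/3)^2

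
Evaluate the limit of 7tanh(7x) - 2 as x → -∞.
Evaluate the dominant behaviour as x → -∞; each term tends to a finite value or vanishes.
Limit = -9.

Final answer: -9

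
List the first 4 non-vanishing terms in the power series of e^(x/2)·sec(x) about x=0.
13·x^3/48 + 5·x^2/8 + x/2 + 1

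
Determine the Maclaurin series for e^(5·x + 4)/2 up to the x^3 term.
125·x^3·e^(4)/12 + 25·x^2·e^(4)/4 + 5·x·e^(4)/2 + e^(4)/2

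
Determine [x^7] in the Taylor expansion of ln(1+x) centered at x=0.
Expand to order 7: ln(1+x) = x^7/7 - x^6/6 + x^5/5 - x^4/4 + x^3/3 - x^2/2 + x + O(x^8).
The coefficient of x^7 is 1/7.

Final answer: 1/7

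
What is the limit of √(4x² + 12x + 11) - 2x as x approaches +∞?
As x → +∞: multiply by the conjugate to get (12x+11)/(√(4x²+12x+11)+2x); the denominator ~ 4x, so the limit is 12/4 = 3.
Limit = 3.

Final answer: 3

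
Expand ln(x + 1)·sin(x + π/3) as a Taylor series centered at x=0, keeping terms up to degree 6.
x^6·(11/144 - √(3)/32) + x^5·(-1/12 + 3·√(3)/80) + x^4/12 + x^3·(-1/4 - √(3)/12) + x^2·(1/2 - √(3)/4) + √(3)·x/2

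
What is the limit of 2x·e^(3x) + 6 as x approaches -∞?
The product is a 0·∞ indeterminate form at x → -∞.
Rewrite the product as 2x / e^(-3x) (an ∞/∞ form) and apply L'Hôpital, or use the standard hierarchy e^(3|x|) ≫ |x| as x → -∞.
The indeterminate product → 0, so the limit = 6.

Final answer: 6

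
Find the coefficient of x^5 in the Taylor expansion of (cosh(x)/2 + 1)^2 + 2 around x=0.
Expand to order 5: (cosh(x)/2 + 1)^2 + 2 = x^4/8 + 3·x^2/4 + 17/4 + O(x^6).
The coefficient of x^5 is 0.

Final answer: 0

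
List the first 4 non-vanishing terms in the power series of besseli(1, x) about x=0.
x^7/18432 + x^5/384 + x^3/16 + x/2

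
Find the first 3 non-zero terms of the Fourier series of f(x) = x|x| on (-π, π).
(-8 + 2·π^2)·sin(x)/π - π·sin(2·x) + (-8 + 18·π^2)·sin(3·x)/(27·π)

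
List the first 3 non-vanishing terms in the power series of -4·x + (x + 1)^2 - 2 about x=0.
x^2 - 2·x - 1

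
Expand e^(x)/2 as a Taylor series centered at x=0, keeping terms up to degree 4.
x^4/48 + x^3/12 + x^2/4 + x/2 + 1/2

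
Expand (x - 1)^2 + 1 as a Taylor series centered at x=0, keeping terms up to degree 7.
x^2 - 2·x + 2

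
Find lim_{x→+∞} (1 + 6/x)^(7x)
As x → +∞: write (1 + 6/x)^(7x) = ((1 + 6/x)^x)^7 → (e^6)^7 = e^42.
Limit = e^(42).

Final answer: e^(42)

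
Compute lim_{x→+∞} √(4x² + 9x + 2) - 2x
As x → +∞: multiply by the conjugate to get (9x+2)/(√(4x²+9x+2)+2x); the denominator ~ 4x, so the limit is 9/4.
Limit = 9/4.

Final answer: 9/4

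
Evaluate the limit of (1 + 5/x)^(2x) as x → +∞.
As x → +∞: write (1 + 5/x)^(2x) = ((1 + 5/x)^x)^2 → (e^5)^2 = e^10.
Limit = e^(10).

Final answer: e^(10)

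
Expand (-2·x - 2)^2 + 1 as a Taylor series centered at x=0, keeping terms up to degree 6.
4·x^2 + 8·x + 5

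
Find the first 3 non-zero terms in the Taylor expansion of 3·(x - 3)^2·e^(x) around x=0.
-3·x^2/2 + 9·x + 27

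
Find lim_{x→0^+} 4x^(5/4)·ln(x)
This is a 0·∞ indeterminate form at x → 0⁺.
Rewrite the product as 4·ln(x) / x^(-5/4) and apply L'Hôpital, or use the standard hierarchy x^(-5/4) ≫ |ln x| as x → 0⁺.
The indeterminate product → 0, so the limit = 0.

Final answer: 0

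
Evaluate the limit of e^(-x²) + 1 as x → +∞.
Evaluate the dominant behaviour as x → +∞; each term tends to a finite value or vanishes.
Limit = 1.

Final answer: 1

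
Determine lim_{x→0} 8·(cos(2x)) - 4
Direct substitution at x = 0 gives 4.

Final answer: 4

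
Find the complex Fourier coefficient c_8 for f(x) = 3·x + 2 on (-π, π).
Compute the real Fourier coefficients first: a_8 = 0, b_8 = -3/4.
Then c_8 = (a_8 − i·b_8)/2 = 3·i/8.

Final answer: 3·i/8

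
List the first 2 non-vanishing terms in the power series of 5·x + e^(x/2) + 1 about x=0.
11·x/2 + 2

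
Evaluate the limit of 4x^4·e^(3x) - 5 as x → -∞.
The product is a 0·∞ indeterminate form at x → -∞.
Rewrite the product as 4x^4 / e^(-3x) (an ∞/∞ form) and apply L'Hôpital, or use the standard hierarchy e^(3|x|) ≫ |x^4| as x → -∞.
The indeterminate product → 0, so the limit = -5.

Final answer: -5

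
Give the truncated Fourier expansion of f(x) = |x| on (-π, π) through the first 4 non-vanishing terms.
-4·cos(x)/π - 4·cos(3·x)/(9·π) - 4·cos(5·x)/(25·π) + π/2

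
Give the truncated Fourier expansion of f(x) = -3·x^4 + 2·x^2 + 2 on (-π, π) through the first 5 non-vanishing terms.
(-152 + 24·π^2)·cos(x) + (11 - 6·π^2)·cos(2·x) + (-8/3 + 8·π^2/3)·cos(3·x) + (17/16 - 3·π^2/2)·cos(4·x) - 3·π^4/5 + 2 + 2·π^2/3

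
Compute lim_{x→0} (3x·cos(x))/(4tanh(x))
Both numerator and denominator → 0 as x → 0; this is a 0/0 indeterminate form.
Expand each to leading order near x = 0: numerator ~ 3·x, denominator ~ 4·x.
The limit of the ratio is 3/4.

Final answer: 3/4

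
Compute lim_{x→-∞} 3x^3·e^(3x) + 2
The product is a 0·∞ indeterminate form at x → -∞.
Rewrite the product as 3x^3 / e^(-3x) (an ∞/∞ form) and apply L'Hôpital, or use the standard hierarchy e^(3|x|) ≫ |x^3| as x → -∞.
The indeterminate product → 0, so the limit = 2.

Final answer: 2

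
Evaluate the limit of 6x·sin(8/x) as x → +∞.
As x → +∞: let u = 8/x → 0⁺; then 6·x·sin(8/x) = 6·8·sin(u)/u → 6·8·1 = 48.
Limit = 48.

Final answer: 48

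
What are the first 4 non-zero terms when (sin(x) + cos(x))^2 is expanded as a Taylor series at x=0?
4·x^5/15 - 4·x^3/3 + 2·x + 1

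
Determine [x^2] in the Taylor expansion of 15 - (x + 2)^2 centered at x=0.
Expand to order 2: 15 - (x + 2)^2 = -x^2 - 4·x + 11 + O(x^3).
The coefficient of x^2 is -1.

Final answer: -1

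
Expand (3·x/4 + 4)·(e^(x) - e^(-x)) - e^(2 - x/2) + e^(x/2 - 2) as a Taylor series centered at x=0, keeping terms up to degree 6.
x^6·(-e^(2)/46080 + e^(-2)/46080 + 1/80) + x^5·(e^(-2)/3840 + e^(2)/3840 + 1/15) + x^4·(-e^(2)/384 + e^(-2)/384 + 1/4) + x^3·(e^(-2)/48 + e^(2)/48 + 4/3) + x^2·(-e^(2)/8 + e^(-2)/8 + 3/2) + x·(e^(-2)/2 + e^(2)/2 + 8) - e^(2) + e^(-2)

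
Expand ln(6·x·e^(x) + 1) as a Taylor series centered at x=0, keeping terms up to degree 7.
1605587·x^7/168 - 45599·x^6/20 + 11189·x^5/20 - 143·x^4 + 39·x^3 - 12·x^2 + 6·x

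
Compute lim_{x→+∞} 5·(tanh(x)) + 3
Evaluate the dominant behaviour as x → +∞; each term tends to a finite value or vanishes.
Limit = 8.

Final answer: 8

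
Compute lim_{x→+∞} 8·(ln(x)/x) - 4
Evaluate the dominant behaviour as x → +∞; each term tends to a finite value or vanishes.
Limit = -4.

Final answer: -4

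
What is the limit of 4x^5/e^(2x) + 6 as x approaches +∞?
The quotient is an ∞/∞ indeterminate form as x → +∞.
The exponential denominator e^(2x) dominates the polynomial numerator (e^x ≫ x^5 as x → ∞), so the quotient → 0.
Adding the constant: 0 + 6 = 6. Limit = 6.

Final answer: 6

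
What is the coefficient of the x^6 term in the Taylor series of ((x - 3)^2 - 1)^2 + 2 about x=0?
Expand to order 6: ((x - 3)^2 - 1)^2 + 2 = x^4 - 12·x^3 + 52·x^2 - 96·x + 66 + O(x^7).
The coefficient of x^6 is 0.

Final answer: 0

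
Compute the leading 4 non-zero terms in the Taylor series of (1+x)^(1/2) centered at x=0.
x^3/16 - x^2/8 + x/2 + 1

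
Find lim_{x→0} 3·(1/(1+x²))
Direct substitution at x = 0 gives 3.

Final answer: 3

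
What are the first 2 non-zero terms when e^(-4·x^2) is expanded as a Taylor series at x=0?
1 - 4·x^2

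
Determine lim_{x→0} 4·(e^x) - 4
Direct substitution at x = 0 gives 0.

Final answer: 0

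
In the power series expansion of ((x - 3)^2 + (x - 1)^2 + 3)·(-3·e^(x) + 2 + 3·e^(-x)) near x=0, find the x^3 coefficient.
Expand to order 3: ((x - 3)^2 + (x - 1)^2 + 3)·(-3·e^(x) + 2 + 3·e^(-x)) = -25·x^3 + 52·x^2 - 94·x + 26 + O(x^4).
The coefficient of x^3 is -25.

Final answer: -25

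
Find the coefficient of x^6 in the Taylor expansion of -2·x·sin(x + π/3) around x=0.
Expand to order 6: -2·x·sin(x + π/3) = -x^6/120 - √(3)·x^5/24 + x^4/6 + √(3)·x^3/2 - x^2 - √(3)·x + O(x^7).
The coefficient of x^6 is -1/120.

Final answer: -1/120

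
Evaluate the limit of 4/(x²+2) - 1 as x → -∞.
Evaluate the dominant behaviour as x → -∞; each term tends to a finite value or vanishes.
Limit = -1.

Final answer: -1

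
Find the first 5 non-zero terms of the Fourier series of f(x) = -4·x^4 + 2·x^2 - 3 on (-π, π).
(-200 + 32·π^2)·cos(x) + (14 - 8·π^2)·cos(2·x) + (-88/27 + 32·π^2/9)·cos(3·x) + (5/4 - 2·π^2)·cos(4·x) - 4·π^4/5 - 3 + 2·π^2/3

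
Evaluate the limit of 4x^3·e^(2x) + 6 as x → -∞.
The product is a 0·∞ indeterminate form at x → -∞.
Rewrite the product as 4x^3 / e^(-2x) (an ∞/∞ form) and apply L'Hôpital, or use the standard hierarchy e^(2|x|) ≫ |x^3| as x → -∞.
The indeterminate product → 0, so the limit = 6.

Final answer: 6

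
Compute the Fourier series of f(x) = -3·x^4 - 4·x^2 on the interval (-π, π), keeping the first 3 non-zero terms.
(-128 + 24·π^2)·cos(x) + (5 - 6·π^2)·cos(2·x) - 3·π^4/5 - 4·π^2/3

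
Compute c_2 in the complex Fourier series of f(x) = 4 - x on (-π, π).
Compute the real Fourier coefficients first: a_2 = 0, b_2 = 1.
Then c_2 = (a_2 − i·b_2)/2 = -i/2.

Final answer: -i/2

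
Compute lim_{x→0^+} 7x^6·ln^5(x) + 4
The product is a 0·∞ indeterminate form at x → 0⁺.
Rewrite the product as 7·ln^5(x) / x^(-6) and apply L'Hôpital, or use the standard hierarchy x^(-6) ≫ |ln x|^5 as x → 0⁺.
The indeterminate product → 0, so the limit = 4.

Final answer: 4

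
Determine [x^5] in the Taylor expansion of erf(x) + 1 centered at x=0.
Expand to order 5: erf(x) + 1 = x^5/(5·√(π)) - 2·x^3/(3·√(π)) + 2·x/√(π) + 1 + O(x^6).
The coefficient of x^5 is 1/(5·√(π)).

Final answer: 1/(5·√(π))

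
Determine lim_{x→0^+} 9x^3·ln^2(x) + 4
The product is a 0·∞ indeterminate form at x → 0⁺.
Rewrite the product as 9·ln^2(x) / x^(-3) and apply L'Hôpital, or use the standard hierarchy x^(-3) ≫ |ln x|^2 as x → 0⁺.
The indeterminate product → 0, so the limit = 4.

Final answer: 4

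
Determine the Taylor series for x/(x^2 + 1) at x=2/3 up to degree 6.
6/13 + 45·(x - 2/3)/169 - 1242·(x - 2/3)^2/2197 + 9639·(x - 2/3)^3/28561 + 29646·(x - 2/3)^4/371293 - 1483515·(x - 2/3)^5/4826809 + 14333598·(x - 2/3)^6/62748517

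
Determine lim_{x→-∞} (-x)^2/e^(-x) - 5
The quotient is an ∞/∞ indeterminate form as x → -∞.
Compare growth rates of the dominant terms (exponentials ≫ polynomials ≫ logarithms), or apply L'Hôpital's rule; the quotient → 0.
Adding the constant: 0 - 5 = -5. Limit = -5.

Final answer: -5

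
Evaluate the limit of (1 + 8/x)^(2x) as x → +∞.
As x → +∞: write (1 + 8/x)^(2x) = ((1 + 8/x)^x)^2 → (e^8)^2 = e^16.
Limit = e^(16).

Final answer: e^(16)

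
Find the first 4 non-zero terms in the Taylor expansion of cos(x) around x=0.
-x^6/720 + x^4/24 - x^2/2 + 1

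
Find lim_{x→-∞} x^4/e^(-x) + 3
The quotient is an ∞/∞ indeterminate form as x → -∞.
Compare growth rates of the dominant terms (exponentials ≫ polynomials ≫ logarithms), or apply L'Hôpital's rule; the quotient → 0.
Adding the constant: 0 + 3 = 3. Limit = 3.

Final answer: 3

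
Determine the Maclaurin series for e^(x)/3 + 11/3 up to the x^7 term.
x^7/15120 + x^6/2160 + x^5/360 + x^4/72 + x^3/18 + x^2/6 + x/3 + 4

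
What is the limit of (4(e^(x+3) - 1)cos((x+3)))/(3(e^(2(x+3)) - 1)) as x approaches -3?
Both numerator and denominator → 0 as x → -3; this is a 0/0 indeterminate form.
Expand each to leading order near x = -3: numerator ~ 4·(x + 3), denominator ~ 6·(x + 3).
The limit of the ratio is 2/3.

Final answer: 2/3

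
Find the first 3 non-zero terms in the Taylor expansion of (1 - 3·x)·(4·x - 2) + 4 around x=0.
-12·x^2 + 10·x + 2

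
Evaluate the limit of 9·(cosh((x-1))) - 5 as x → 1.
Direct substitution at x = 1 gives 4.

Final answer: 4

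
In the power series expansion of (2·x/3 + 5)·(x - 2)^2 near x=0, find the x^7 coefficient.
Expand to order 7: (2·x/3 + 5)·(x - 2)^2 = 2·x^3/3 + 7·x^2/3 - 52·x/3 + 20 + O(x^8).
The coefficient of x^7 is 0.

Final answer: 0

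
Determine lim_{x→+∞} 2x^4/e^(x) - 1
The quotient is an ∞/∞ indeterminate form as x → +∞.
The exponential denominator e^(x) dominates the polynomial numerator (e^x ≫ x^4 as x → ∞), so the quotient → 0.
Adding the constant: 0 - 1 = -1. Limit = -1.

Final answer: -1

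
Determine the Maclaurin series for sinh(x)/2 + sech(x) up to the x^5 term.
x^5/240 + 5·x^4/24 + x^3/12 - x^2/2 + x/2 + 1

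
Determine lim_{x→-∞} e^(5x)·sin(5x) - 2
Evaluate the dominant behaviour as x → -∞; each term tends to a finite value or vanishes.
Limit = -2.

Final answer: -2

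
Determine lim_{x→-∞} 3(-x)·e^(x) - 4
The product is a 0·∞ indeterminate form at x → -∞.
Rewrite the product as 3(-x) / e^(-x) (an ∞/∞ form) and apply L'Hôpital, or use the standard hierarchy e^(|x|) ≫ |(-x)| as x → -∞.
The indeterminate product → 0, so the limit = -4.

Final answer: -4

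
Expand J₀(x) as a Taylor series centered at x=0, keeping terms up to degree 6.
-x^6/2304 + x^4/64 - x^2/4 + 1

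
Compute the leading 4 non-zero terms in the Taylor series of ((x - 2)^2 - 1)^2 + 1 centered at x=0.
-8·x^3 + 22·x^2 - 24·x + 10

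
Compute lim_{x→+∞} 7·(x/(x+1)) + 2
Evaluate the dominant behaviour as x → +∞; each term tends to a finite value or vanishes.
Limit = 9.

Final answer: 9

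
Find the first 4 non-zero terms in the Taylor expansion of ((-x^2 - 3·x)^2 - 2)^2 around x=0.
77·x^4 - 24·x^3 - 36·x^2 + 4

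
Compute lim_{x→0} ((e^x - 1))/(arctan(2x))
Both numerator and denominator → 0 as x → 0; this is a 0/0 indeterminate form.
Expand each to leading order near x = 0: numerator ~ x, denominator ~ 2·x.
The limit of the ratio is 1/2.

Final answer: 1/2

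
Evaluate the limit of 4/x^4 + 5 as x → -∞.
Evaluate the dominant behaviour as x → -∞; each term tends to a finite value or vanishes.
Limit = 5.

Final answer: 5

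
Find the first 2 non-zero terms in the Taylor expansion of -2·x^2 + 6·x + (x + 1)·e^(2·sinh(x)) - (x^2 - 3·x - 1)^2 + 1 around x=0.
3·x + 1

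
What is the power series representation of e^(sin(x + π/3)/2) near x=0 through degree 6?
x^6·(-1861·e^(√(3)/4)/983040 + 209·√(3)·e^(√(3)/4)/737280) + x^5·(817·e^(√(3)/4)/122880 + 23·√(3)·e^(√(3)/4)/3072) + x^4·(5·√(3)·e^(√(3)/4)/768 + 27·e^(√(3)/4)/2048) + x^3·(-√(3)·e^(√(3)/4)/32 - 5·e^(√(3)/4)/128) + x^2·(-√(3)·e^(√(3)/4)/8 + e^(√(3)/4)/32) + x·e^(√(3)/4)/4 + e^(√(3)/4)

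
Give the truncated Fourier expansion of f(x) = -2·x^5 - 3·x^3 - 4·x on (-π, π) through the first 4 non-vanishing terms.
(-452 - 4·π^4 + 74·π^2)·sin(x) + (-7·π^2 + 29/2 + 2·π^4)·sin(2·x) + (-4·π^4/3 - 268/81 + 26·π^2/27)·sin(3·x) + (61/32 + π^2/4 + π^4)·sin(4·x)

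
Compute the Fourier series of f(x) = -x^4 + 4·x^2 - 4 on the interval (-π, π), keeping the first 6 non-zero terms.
(-64 + 8·π^2)·cos(x) + (7 - 2·π^2)·cos(2·x) + (-64/27 + 8·π^2/9)·cos(3·x) + (19/16 - π^2/2)·cos(4·x) + (-448/625 + 8·π^2/25)·cos(5·x) - π^4/5 - 4 + 4·π^2/3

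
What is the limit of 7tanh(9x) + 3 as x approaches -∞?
Evaluate the dominant behaviour as x → -∞; each term tends to a finite value or vanishes.
Limit = -4.

Final answer: -4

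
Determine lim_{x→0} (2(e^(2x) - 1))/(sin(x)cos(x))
Both numerator and denominator → 0 as x → 0; this is a 0/0 indeterminate form.
Expand each to leading order near x = 0: numerator ~ 4·x, denominator ~ x.
The limit of the ratio is 4.

Final answer: 4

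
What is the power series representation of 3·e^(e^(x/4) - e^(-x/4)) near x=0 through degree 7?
989·x^7/13762560 + 7·x^6/15360 + 57·x^5/20480 + x^4/64 + 5·x^3/64 + 3·x^2/8 + 3·x/2 + 3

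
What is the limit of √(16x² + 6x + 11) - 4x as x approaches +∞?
As x → +∞: multiply by the conjugate to get (6x+11)/(√(16x²+6x+11)+4x); the denominator ~ 8x, so the limit is 6/8 = 3/4.
Limit = 3/4.

Final answer: 3/4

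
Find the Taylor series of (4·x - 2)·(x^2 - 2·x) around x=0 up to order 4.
4·x^3 - 10·x^2 + 4·x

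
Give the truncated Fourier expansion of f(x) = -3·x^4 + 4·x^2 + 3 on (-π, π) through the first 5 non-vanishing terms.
(-160 + 24·π^2)·cos(x) + (13 - 6·π^2)·cos(2·x) + (-32/9 + 8·π^2/3)·cos(3·x) + (25/16 - 3·π^2/2)·cos(4·x) - 3·π^4/5 + 3 + 4·π^2/3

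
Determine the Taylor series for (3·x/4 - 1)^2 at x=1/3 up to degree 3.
9/16 - 9·(x - 1/3)/8 + 9·(x - 1/3)^2/16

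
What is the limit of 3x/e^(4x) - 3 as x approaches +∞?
The quotient is an ∞/∞ indeterminate form as x → +∞.
The exponential denominator e^(4x) dominates the polynomial numerator (e^x ≫ x as x → ∞), so the quotient → 0.
Adding the constant: 0 - 3 = -3. Limit = -3.

Final answer: -3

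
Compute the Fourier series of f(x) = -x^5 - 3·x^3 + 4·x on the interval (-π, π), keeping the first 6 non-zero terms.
(-196 - 2·π^4 + 34·π^2)·sin(x) + (-2·π^2 - 1 + π^4)·sin(2·x) + (-2·π^4/3 - 14·π^2/27 + 244/81)·sin(3·x) + (-149/64 + 7·π^2/8 + π^4/2)·sin(4·x) + (-2·π^4/5 - 22·π^2/25 + 1132/625)·sin(5·x) + (-119/81 + 22·π^2/27 + π^4/3)·sin(6·x)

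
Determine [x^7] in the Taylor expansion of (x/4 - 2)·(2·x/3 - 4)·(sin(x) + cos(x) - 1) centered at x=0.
Expand to order 7: (x/4 - 2)·(2·x/3 - 4)·(sin(x) + cos(x) - 1) = 23·x^7/7560 - 17·x^6/720 - 7·x^5/120 + 23·x^4/36 - 19·x^2/3 + 8·x + O(x^8).
The coefficient of x^7 is 23/7560.

Final answer: 23/7560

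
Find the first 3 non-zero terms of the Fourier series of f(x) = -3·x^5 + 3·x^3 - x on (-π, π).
(-758 - 6·π^4 + 126·π^2)·sin(x) + (-18·π^2 + 28 + 3·π^4)·sin(2·x) + (-2·π^4 - 134/27 + 58·π^2/9)·sin(3·x)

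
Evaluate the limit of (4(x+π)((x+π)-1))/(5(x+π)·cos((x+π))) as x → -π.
Both numerator and denominator → 0 as x → -π; this is a 0/0 indeterminate form.
Expand each to leading order near x = -π: numerator ~ -4·(x + π), denominator ~ 5·(x + π).
The limit of the ratio is -4/5.

Final answer: -4/5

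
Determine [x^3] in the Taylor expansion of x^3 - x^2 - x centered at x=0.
Expand to order 3: x^3 - x^2 - x = x^3 - x^2 - x + O(x^4).
The coefficient of x^3 is 1.

Final answer: 1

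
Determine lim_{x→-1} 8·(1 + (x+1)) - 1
Direct substitution at x = -1 gives 7.

Final answer: 7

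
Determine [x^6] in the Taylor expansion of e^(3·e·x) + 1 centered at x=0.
Expand to order 6: e^(3·e·x) + 1 = 81·x^6·e^(6)/80 + 81·x^5·e^(5)/40 + 27·x^4·e^(4)/8 + 9·x^3·e^(3)/2 + 9·x^2·e^(2)/2 + 3·e·x + 2 + O(x^7).
The coefficient of x^6 is 81·e^(6)/80.

Final answer: 81·e^(6)/80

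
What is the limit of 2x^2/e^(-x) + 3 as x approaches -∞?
The quotient is an ∞/∞ indeterminate form as x → -∞.
Compare growth rates of the dominant terms (exponentials ≫ polynomials ≫ logarithms), or apply L'Hôpital's rule; the quotient → 0.
Adding the constant: 0 + 3 = 3. Limit = 3.

Final answer: 3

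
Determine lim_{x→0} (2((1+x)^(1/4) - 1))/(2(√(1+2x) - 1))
Both numerator and denominator → 0 as x → 0; this is a 0/0 indeterminate form.
Expand each to leading order near x = 0: numerator ~ x/2, denominator ~ 2·x.
The limit of the ratio is 1/4.

Final answer: 1/4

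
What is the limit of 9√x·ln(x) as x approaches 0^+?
This is a 0·∞ indeterminate form at x → 0⁺.
Rewrite the product as 9·ln(x) / x^(-1/2) and apply L'Hôpital, or use the standard hierarchy x^(-1/2) ≫ |ln x| as x → 0⁺.
The indeterminate product → 0, so the limit = 0.

Final answer: 0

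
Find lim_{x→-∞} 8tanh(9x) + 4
Evaluate the dominant behaviour as x → -∞; each term tends to a finite value or vanishes.
Limit = -4.

Final answer: -4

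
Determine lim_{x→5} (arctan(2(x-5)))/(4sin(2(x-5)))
Both numerator and denominator → 0 as x → 5; this is a 0/0 indeterminate form.
Expand each to leading order near x = 5: numerator ~ 2·(x - 5), denominator ~ 8·(x - 5).
The limit of the ratio is 1/4.

Final answer: 1/4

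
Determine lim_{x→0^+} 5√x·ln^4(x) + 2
The product is a 0·∞ indeterminate form at x → 0⁺.
Rewrite the product as 5·ln^4(x) / x^(-1/2) and apply L'Hôpital, or use the standard hierarchy x^(-1/2) ≫ |ln x|^4 as x → 0⁺.
The indeterminate product → 0, so the limit = 2.

Final answer: 2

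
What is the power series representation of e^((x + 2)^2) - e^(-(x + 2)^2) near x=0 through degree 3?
x^3·(20·e^(-4)/3 + 44·e^(4)/3) + x^2·(-7·e^(-4) + 9·e^(4)) + x·(4·e^(-4) + 4·e^(4)) - e^(-4) + e^(4)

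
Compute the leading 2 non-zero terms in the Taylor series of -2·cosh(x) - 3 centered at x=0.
-x^2 - 5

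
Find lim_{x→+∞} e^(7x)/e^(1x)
This is an ∞/∞ indeterminate form as x → +∞.
Rewrite e^(7x)/e^(1x) = e^((7−1)x) = e^(6x); the exponent coefficient is 6 > 0 so e^(6x) → ∞.
Limit = ∞.

Final answer: ∞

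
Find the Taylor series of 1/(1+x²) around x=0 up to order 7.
-x^6 + x^4 - x^2 + 1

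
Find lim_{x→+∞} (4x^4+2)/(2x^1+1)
This is an ∞/∞ indeterminate form as x → +∞.
Divide numerator and denominator by x^4 and let the lower-order terms vanish; the numerator's degree 4 exceeds the denominator's degree 1, so the quotient diverges.
Limit = ∞.

Final answer: ∞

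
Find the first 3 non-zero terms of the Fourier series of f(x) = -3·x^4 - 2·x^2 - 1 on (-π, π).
(-136 + 24·π^2)·cos(x) + (7 - 6·π^2)·cos(2·x) - 3·π^4/5 - 2·π^2/3 - 1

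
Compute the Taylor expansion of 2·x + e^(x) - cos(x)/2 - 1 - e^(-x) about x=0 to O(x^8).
x^7/2520 + x^6/1440 + x^5/60 - x^4/48 + x^3/3 + x^2/4 + 4·x - 3/2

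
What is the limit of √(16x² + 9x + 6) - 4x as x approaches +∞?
As x → +∞: multiply by the conjugate to get (9x+6)/(√(16x²+9x+6)+4x); the denominator ~ 8x, so the limit is 9/8.
Limit = 9/8.

Final answer: 9/8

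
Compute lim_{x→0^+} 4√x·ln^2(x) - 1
The product is a 0·∞ indeterminate form at x → 0⁺.
Rewrite the product as 4·ln^2(x) / x^(-1/2) and apply L'Hôpital, or use the standard hierarchy x^(-1/2) ≫ |ln x|^2 as x → 0⁺.
The indeterminate product → 0, so the limit = -1.

Final answer: -1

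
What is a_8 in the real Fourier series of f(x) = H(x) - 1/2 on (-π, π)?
a_8 = (1/π) ∫_{-π}^{π} f(x)·cos(8x) dx.
Evaluate the integral (use parity and integration by parts as needed): a_8 = 0.

Final answer: 0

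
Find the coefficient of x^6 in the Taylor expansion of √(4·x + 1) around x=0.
Expand to order 6: √(4·x + 1) = -84·x^6 + 28·x^5 - 10·x^4 + 4·x^3 - 2·x^2 + 2·x + 1 + O(x^7).
The coefficient of x^6 is -84.

Final answer: -84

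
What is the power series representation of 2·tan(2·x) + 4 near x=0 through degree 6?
128·x^5/15 + 16·x^3/3 + 4·x + 4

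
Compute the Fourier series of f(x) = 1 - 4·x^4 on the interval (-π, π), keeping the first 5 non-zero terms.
(-192 + 32·π^2)·cos(x) + (12 - 8·π^2)·cos(2·x) + (-64/27 + 32·π^2/9)·cos(3·x) + (3/4 - 2·π^2)·cos(4·x) - 4·π^4/5 + 1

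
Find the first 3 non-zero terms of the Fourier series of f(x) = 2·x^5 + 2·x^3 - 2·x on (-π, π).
(-76·π^2 + 4·π^4 + 452)·sin(x) + (-2·π^4 - 10 + 8·π^2)·sin(2·x) + (-44·π^2/27 - 20/81 + 4·π^4/3)·sin(3·x)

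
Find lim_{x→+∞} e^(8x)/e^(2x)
This is an ∞/∞ indeterminate form as x → +∞.
Rewrite e^(8x)/e^(2x) = e^((8−2)x) = e^(6x); the exponent coefficient is 6 > 0 so e^(6x) → ∞.
Limit = ∞.

Final answer: ∞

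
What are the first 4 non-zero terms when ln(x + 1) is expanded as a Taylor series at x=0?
-x^4/4 + x^3/3 - x^2/2 + x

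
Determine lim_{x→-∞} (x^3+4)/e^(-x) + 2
The quotient is an ∞/∞ indeterminate form as x → -∞.
Compare growth rates of the dominant terms (exponentials ≫ polynomials ≫ logarithms), or apply L'Hôpital's rule; the quotient → 0.
Adding the constant: 0 + 2 = 2. Limit = 2.

Final answer: 2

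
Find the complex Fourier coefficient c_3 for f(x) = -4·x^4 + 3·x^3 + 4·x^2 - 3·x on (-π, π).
Compute the real Fourier coefficients first: a_3 = -112/27 + 32·π^2/9, b_3 = -10/3 + 2·π^2.
Then c_3 = (a_3 − i·b_3)/2 = -56/27 + 16·π^2/9 - i·π^2 + 5·i/3.

Final answer: -56/27 + 16·π^2/9 - i·π^2 + 5·i/3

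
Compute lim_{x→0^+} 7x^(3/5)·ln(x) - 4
The product is a 0·∞ indeterminate form at x → 0⁺.
Rewrite the product as 7·ln(x) / x^(-3/5) and apply L'Hôpital, or use the standard hierarchy x^(-3/5) ≫ |ln x| as x → 0⁺.
The indeterminate product → 0, so the limit = -4.

Final answer: -4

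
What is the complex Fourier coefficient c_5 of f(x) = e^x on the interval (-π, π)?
Compute the real Fourier coefficients first: a_5 = (1 - e^(2·π))·e^(-π)/(26·π), b_5 = (-5 + 5·e^(2·π))·e^(-π)/(26·π).
Then c_5 = (a_5 − i·b_5)/2 = -e^(π)/(52·π) + e^(-π)/(52·π) - 5·i·e^(π)/(52·π) + 5·i·e^(-π)/(52·π).

Final answer: -e^(π)/(52·π) + e^(-π)/(52·π) - 5·i·e^(π)/(52·π) + 5·i·e^(-π)/(52·π)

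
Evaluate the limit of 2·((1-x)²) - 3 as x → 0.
Direct substitution at x = 0 gives -1.

Final answer: -1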